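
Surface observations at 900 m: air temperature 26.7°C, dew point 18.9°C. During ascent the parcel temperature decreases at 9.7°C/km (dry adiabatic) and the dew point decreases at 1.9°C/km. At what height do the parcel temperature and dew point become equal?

1900 m

T and T_d converge at 9.7 − 1.9 = 7.8°C per km
Height above start = (26.7 − 18.9) / 7.8 = 1 km
LCL altitude = 900 m + 1000 m = 1900 m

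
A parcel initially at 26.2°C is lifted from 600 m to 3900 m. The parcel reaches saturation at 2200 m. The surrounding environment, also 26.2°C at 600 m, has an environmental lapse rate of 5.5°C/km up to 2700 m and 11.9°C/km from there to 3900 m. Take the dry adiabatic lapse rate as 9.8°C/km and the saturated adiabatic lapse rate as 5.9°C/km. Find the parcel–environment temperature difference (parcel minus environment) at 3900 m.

Parcel:
  600–2200 m, dry: Δz = 1.6 km ⇒ ΔT = -15.68°C; T = 10.52°C
  2200–3900 m, saturated: Δz = 1.7 km ⇒ ΔT = -10.03°C; T = 0.49°C
Environment:
  600–2700 m, environment, lower layer: Δz = 2.1 km ⇒ ΔT = -11.55°C; T = 14.65°C
  2700–3900 m, environment, upper layer: Δz = 1.2 km ⇒ ΔT = -14.28°C; T = 0.37°C
T_parcel − T_env = 0.49 − 0.37 = +0.12°C

+0.12°C (parcel warmer than environment)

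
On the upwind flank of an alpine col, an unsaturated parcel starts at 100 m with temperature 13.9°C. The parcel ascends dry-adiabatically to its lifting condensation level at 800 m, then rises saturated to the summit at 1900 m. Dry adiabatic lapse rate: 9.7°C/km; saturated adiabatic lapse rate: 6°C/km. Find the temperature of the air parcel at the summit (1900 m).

From 100 m to 800 m (dry): cools by 9.7 × 0.7 = 6.79°C, giving 7.11°C.
From 800 m to 1900 m (saturated): cools by 6 × 1.1 = 6.6°C, giving 0.51°C.

0.51°C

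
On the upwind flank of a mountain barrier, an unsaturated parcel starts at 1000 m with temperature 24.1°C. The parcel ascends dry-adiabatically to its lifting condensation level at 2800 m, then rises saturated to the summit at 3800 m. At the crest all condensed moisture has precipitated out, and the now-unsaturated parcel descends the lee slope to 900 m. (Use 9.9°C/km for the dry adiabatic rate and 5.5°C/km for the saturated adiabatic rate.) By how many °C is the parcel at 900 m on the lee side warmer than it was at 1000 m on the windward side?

1000–2800 m, dry: Δz = 1.8 km ⇒ ΔT = -17.82°C; T = 6.28°C
2800–3800 m, saturated: Δz = 1 km ⇒ ΔT = -5.5°C; T = 0.78°C
3800–900 m, dry descent: Δz = 2.9 km ⇒ ΔT = +28.71°C; T = 29.49°C
Net change vs windward start: 29.49 − 24.1 = +5.39°C

+5.39°C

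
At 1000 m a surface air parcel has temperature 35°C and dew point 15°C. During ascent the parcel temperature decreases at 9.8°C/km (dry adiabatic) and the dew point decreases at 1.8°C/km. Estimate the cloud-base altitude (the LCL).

T and T_d converge at 9.8 − 1.8 = 8°C per km
Height above start = (35 − 15) / 8 = 2.5 km
LCL altitude = 1000 m + 2500 m = 3500 m

3500 m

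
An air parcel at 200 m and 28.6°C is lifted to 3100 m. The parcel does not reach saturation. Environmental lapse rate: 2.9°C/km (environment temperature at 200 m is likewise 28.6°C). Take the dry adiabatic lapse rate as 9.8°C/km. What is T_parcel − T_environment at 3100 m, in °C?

Parcel:
  Dry to 3100 m: -9.8 × 2.9 km = -28.42°C, so T = 0.18°C.
Environment:
  Environment to 3100 m: -2.9 × 2.9 km = -8.41°C, so T = 20.19°C.
T_parcel − T_env = 0.18 − 20.19 = -20.01°C

-20.01°C (parcel cooler than environment)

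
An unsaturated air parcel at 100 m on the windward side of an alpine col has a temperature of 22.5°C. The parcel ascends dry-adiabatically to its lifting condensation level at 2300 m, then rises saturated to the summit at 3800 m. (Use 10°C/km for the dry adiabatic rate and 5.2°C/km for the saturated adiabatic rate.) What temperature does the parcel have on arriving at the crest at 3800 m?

100 → 2300 m (dry, 10°C/km): ΔT = -10 × 2.2 = -22°C → T = 0.5°C
2300 → 3800 m (saturated, 5.2°C/km): ΔT = -5.2 × 1.5 = -7.8°C → T = -7.3°C

-7.3°C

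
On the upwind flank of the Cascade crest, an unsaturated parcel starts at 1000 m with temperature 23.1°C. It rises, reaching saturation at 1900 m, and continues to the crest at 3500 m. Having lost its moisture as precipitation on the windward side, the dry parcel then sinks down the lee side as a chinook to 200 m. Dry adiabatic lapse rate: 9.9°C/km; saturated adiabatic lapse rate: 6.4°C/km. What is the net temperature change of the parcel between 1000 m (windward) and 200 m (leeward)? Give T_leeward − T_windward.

+13.52°C

Dry to 1900 m: -9.9 × 0.9 km = -8.91°C, so T = 14.19°C.
Saturated to 3500 m: -6.4 × 1.6 km = -10.24°C, so T = 3.95°C.
Dry descent to 200 m: +9.9 × 3.3 km = +32.67°C, so T = 36.62°C.
Net change vs windward start: 36.62 − 23.1 = +13.52°C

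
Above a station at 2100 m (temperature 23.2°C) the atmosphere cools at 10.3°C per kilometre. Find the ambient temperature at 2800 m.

Environmental to 2800 m: -10.3 × 0.7 km = -7.21°C, so T = 15.99°C.

15.99°C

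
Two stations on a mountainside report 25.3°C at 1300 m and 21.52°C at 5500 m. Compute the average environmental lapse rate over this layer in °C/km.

Γ = −ΔT/Δz = (25.3 − 21.52) / (5500 − 1300) m
  = 3.78°C / 4.2 km = 0.9°C/km

0.9°C/km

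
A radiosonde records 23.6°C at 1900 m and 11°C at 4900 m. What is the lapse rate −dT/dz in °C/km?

Γ = −ΔT/Δz = (23.6 − 11) / (4900 − 1900) m
  = 12.6°C / 3 km = 4.2°C/km

4.2°C/km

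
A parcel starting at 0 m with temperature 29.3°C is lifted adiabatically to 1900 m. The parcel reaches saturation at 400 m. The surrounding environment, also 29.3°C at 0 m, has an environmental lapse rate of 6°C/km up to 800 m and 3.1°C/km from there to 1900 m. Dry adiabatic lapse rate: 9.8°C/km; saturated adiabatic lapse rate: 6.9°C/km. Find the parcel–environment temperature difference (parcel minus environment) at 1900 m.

Parcel:
  0 → 400 m (dry, 9.8°C/km): ΔT = -9.8 × 0.4 = -3.92°C → T = 25.38°C
  400 → 1900 m (saturated, 6.9°C/km): ΔT = -6.9 × 1.5 = -10.35°C → T = 15.03°C
Environment:
  0 → 800 m (environment, lower layer, 6°C/km): ΔT = -6 × 0.8 = -4.8°C → T = 24.5°C
  800 → 1900 m (environment, upper layer, 3.1°C/km): ΔT = -3.1 × 1.1 = -3.41°C → T = 21.09°C
T_parcel − T_env = 15.03 − 21.09 = -6.06°C

-6.06°C (parcel cooler than environment)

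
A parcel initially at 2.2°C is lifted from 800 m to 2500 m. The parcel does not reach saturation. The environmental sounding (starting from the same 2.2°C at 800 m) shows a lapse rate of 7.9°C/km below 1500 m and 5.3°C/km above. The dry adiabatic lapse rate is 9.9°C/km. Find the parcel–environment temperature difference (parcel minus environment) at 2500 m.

-6°C (parcel cooler than environment)

Parcel:
  Dry to 2500 m: -9.9 × 1.7 km = -16.83°C, so T = -14.63°C.
Environment:
  Environment, lower layer to 1500 m: -7.9 × 0.7 km = -5.53°C, so T = -3.33°C.
  Environment, upper layer to 2500 m: -5.3 × 1 km = -5.3°C, so T = -8.63°C.
T_parcel − T_env = -14.63 − (-8.63) = -6°C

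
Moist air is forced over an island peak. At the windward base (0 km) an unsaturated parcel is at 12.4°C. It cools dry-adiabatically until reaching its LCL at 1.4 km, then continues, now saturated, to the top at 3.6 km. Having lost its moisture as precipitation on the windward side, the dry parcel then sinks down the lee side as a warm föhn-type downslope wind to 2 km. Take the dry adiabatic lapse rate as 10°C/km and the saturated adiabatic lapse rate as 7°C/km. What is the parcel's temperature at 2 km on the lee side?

-1°C

From 0 m to 1400 m (dry): cools by 10 × 1.4 = 14°C, giving -1.6°C.
From 1400 m to 3600 m (saturated): cools by 7 × 2.2 = 15.4°C, giving -17°C.
From 3600 m to 2000 m (dry descent): warms by 10 × 1.6 = 16°C, giving -1°C.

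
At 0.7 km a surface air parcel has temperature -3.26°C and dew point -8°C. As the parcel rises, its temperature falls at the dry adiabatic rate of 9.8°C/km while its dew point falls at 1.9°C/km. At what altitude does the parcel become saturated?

1.3 km

T and T_d converge at 9.8 − 1.9 = 7.9°C per km
Height above start = (-3.26 − (-8)) / 7.9 = 0.6 km
LCL altitude = 700 m + 600 m = 1300 m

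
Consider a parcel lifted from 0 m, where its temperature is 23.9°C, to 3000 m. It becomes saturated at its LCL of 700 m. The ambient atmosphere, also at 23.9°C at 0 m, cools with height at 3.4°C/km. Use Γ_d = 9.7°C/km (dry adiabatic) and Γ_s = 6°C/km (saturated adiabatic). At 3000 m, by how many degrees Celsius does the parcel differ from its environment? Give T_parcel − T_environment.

Parcel:
  0–700 m, dry: Δz = 0.7 km ⇒ ΔT = -6.79°C; T = 17.11°C
  700–3000 m, saturated: Δz = 2.3 km ⇒ ΔT = -13.8°C; T = 3.31°C
Environment:
  0–3000 m, environment: Δz = 3 km ⇒ ΔT = -10.2°C; T = 13.7°C
T_parcel − T_env = 3.31 − 13.7 = -10.39°C

-10.39°C (parcel cooler than environment)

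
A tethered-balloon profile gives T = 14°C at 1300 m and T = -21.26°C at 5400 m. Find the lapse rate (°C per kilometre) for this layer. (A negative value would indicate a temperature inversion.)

Γ = −ΔT/Δz = (14 − (-21.26)) / (5400 − 1300) m
  = 35.26°C / 4.1 km = 8.6°C/km

8.6°C/km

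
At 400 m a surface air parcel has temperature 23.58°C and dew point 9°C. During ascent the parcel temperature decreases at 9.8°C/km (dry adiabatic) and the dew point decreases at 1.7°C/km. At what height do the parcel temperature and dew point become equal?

2200 m

T and T_d converge at 9.8 − 1.7 = 8.1°C per km
Height above start = (23.58 − 9) / 8.1 = 1.8 km
LCL altitude = 400 m + 1800 m = 2200 m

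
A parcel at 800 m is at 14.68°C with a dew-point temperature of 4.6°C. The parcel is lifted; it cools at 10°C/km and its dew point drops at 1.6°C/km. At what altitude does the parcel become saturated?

2000 m

T and T_d converge at 10 − 1.6 = 8.4°C per km
Height above start = (14.68 − 4.6) / 8.4 = 1.2 km
LCL altitude = 800 m + 1200 m = 2000 m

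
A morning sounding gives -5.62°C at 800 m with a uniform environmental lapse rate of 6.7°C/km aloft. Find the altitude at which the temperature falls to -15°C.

Height above start = (-5.62 − (-15)) / 6.7 = 1.4 km
Altitude = 800 m + 1400 m = 2200 m

2200 m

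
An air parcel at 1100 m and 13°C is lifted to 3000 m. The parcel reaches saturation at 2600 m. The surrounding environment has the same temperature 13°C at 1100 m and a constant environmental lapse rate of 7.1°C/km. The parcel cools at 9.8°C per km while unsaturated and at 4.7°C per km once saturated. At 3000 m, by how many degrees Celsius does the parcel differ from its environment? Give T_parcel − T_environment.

-3.09°C (parcel cooler than environment)

Parcel:
  1100–2600 m, dry: Δz = 1.5 km ⇒ ΔT = -14.7°C; T = -1.7°C
  2600–3000 m, saturated: Δz = 0.4 km ⇒ ΔT = -1.88°C; T = -3.58°C
Environment:
  1100–3000 m, environment: Δz = 1.9 km ⇒ ΔT = -13.49°C; T = -0.49°C
T_parcel − T_env = -3.58 − (-0.49) = -3.09°C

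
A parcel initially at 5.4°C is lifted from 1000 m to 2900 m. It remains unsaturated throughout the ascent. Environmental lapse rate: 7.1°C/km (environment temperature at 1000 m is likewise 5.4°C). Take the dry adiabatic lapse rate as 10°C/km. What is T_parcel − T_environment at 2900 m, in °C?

-5.51°C (parcel cooler than environment)

Parcel:
  1000 → 2900 m (dry, 10°C/km): ΔT = -10 × 1.9 = -19°C → T = -13.6°C
Environment:
  1000 → 2900 m (environment, 7.1°C/km): ΔT = -7.1 × 1.9 = -13.49°C → T = -8.09°C
T_parcel − T_env = -13.6 − (-8.09) = -5.51°C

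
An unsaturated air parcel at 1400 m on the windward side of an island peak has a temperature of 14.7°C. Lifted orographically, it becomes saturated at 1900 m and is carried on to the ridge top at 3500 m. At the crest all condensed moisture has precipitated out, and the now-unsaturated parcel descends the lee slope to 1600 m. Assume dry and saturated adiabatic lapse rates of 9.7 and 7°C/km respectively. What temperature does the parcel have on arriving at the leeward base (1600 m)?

17.08°C

1400 → 1900 m (dry, 9.7°C/km): ΔT = -9.7 × 0.5 = -4.85°C → T = 9.85°C
1900 → 3500 m (saturated, 7°C/km): ΔT = -7 × 1.6 = -11.2°C → T = -1.35°C
3500 → 1600 m (dry descent, 9.7°C/km): ΔT = +9.7 × 1.9 = +18.43°C → T = 17.08°C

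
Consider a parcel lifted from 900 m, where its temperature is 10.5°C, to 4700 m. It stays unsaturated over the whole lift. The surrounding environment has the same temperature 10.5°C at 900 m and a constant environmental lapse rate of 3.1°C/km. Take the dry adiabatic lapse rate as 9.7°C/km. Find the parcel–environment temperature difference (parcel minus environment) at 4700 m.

Parcel:
  900–4700 m, dry: Δz = 3.8 km ⇒ ΔT = -36.86°C; T = -26.36°C
Environment:
  900–4700 m, environment: Δz = 3.8 km ⇒ ΔT = -11.78°C; T = -1.28°C
T_parcel − T_env = -26.36 − (-1.28) = -25.08°C

-25.08°C (parcel cooler than environment)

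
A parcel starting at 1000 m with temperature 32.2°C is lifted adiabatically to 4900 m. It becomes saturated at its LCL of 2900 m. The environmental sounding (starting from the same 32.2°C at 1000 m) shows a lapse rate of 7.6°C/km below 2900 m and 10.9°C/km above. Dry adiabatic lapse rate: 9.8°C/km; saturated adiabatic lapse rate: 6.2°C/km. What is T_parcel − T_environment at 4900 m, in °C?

+5.22°C (parcel warmer than environment)

Parcel:
  Dry to 2900 m: -9.8 × 1.9 km = -18.62°C, so T = 13.58°C.
  Saturated to 4900 m: -6.2 × 2 km = -12.4°C, so T = 1.18°C.
Environment:
  Environment, lower layer to 2900 m: -7.6 × 1.9 km = -14.44°C, so T = 17.76°C.
  Environment, upper layer to 4900 m: -10.9 × 2 km = -21.8°C, so T = -4.04°C.
T_parcel − T_env = 1.18 − (-4.04) = +5.22°C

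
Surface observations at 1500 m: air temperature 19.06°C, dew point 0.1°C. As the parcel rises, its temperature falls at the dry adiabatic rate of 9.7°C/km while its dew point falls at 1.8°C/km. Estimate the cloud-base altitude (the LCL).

3900 m

T and T_d converge at 9.7 − 1.8 = 7.9°C per km
Height above start = (19.06 − 0.1) / 7.9 = 2.4 km
LCL altitude = 1500 m + 2400 m = 3900 m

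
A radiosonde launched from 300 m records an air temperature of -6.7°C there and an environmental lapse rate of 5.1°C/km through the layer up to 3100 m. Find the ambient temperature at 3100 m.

Environmental to 3100 m: -5.1 × 2.8 km = -14.28°C, so T = -20.98°C.

-20.98°C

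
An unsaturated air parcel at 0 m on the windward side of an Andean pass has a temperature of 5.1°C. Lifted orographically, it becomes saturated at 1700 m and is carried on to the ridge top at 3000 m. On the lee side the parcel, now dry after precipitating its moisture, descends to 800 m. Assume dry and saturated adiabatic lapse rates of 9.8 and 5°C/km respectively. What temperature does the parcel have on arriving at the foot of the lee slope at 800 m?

0 → 1700 m (dry, 9.8°C/km): ΔT = -9.8 × 1.7 = -16.66°C → T = -11.56°C
1700 → 3000 m (saturated, 5°C/km): ΔT = -5 × 1.3 = -6.5°C → T = -18.06°C
3000 → 800 m (dry descent, 9.8°C/km): ΔT = +9.8 × 2.2 = +21.56°C → T = 3.5°C

3.5°C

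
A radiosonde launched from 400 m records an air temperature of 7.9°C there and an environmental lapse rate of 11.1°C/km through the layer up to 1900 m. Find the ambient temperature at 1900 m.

400–1900 m, environmental: Δz = 1.5 km ⇒ ΔT = -16.65°C; T = -8.75°C

-8.75°C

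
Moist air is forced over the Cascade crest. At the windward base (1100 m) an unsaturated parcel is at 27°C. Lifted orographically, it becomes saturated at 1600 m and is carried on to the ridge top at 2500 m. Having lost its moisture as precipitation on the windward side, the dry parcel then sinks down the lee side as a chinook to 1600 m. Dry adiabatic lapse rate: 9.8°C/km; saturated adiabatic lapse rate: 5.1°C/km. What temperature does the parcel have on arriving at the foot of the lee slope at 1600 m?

1100 → 1600 m (dry, 9.8°C/km): ΔT = -9.8 × 0.5 = -4.9°C → T = 22.1°C
1600 → 2500 m (saturated, 5.1°C/km): ΔT = -5.1 × 0.9 = -4.59°C → T = 17.51°C
2500 → 1600 m (dry descent, 9.8°C/km): ΔT = +9.8 × 0.9 = +8.82°C → T = 26.33°C

26.33°C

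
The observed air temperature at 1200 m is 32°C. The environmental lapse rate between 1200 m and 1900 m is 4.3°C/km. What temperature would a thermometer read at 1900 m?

28.99°C

From 1200 m to 1900 m (environmental): cools by 4.3 × 0.7 = 3.01°C, giving 28.99°C.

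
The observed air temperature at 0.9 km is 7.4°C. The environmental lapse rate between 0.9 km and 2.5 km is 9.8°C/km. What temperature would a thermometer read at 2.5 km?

-8.28°C

900 → 2500 m (environmental, 9.8°C/km): ΔT = -9.8 × 1.6 = -15.68°C → T = -8.28°C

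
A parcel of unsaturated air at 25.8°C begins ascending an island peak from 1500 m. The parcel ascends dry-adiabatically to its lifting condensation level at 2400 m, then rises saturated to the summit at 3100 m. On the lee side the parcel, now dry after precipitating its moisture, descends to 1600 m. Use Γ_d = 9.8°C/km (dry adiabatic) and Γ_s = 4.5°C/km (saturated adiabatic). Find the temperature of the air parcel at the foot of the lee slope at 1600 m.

28.53°C

1500–2400 m, dry: Δz = 0.9 km ⇒ ΔT = -8.82°C; T = 16.98°C
2400–3100 m, saturated: Δz = 0.7 km ⇒ ΔT = -3.15°C; T = 13.83°C
3100–1600 m, dry descent: Δz = 1.5 km ⇒ ΔT = +14.7°C; T = 28.53°C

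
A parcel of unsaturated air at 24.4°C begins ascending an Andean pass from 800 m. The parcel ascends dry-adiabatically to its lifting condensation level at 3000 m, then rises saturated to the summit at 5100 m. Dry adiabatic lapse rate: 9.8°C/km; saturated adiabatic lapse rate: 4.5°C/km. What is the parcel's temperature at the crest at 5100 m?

800 → 3000 m (dry, 9.8°C/km): ΔT = -9.8 × 2.2 = -21.56°C → T = 2.84°C
3000 → 5100 m (saturated, 4.5°C/km): ΔT = -4.5 × 2.1 = -9.45°C → T = -6.61°C

-6.61°C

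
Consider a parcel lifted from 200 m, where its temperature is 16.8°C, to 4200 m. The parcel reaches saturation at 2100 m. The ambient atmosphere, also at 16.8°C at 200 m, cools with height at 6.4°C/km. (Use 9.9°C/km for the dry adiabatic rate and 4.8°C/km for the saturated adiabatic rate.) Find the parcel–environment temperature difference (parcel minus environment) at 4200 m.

-3.29°C (parcel cooler than environment)

Parcel:
  From 200 m to 2100 m (dry): cools by 9.9 × 1.9 = 18.81°C, giving -2.01°C.
  From 2100 m to 4200 m (saturated): cools by 4.8 × 2.1 = 10.08°C, giving -12.09°C.
Environment:
  From 200 m to 4200 m (environment): cools by 6.4 × 4 = 25.6°C, giving -8.8°C.
T_parcel − T_env = -12.09 − (-8.8) = -3.29°C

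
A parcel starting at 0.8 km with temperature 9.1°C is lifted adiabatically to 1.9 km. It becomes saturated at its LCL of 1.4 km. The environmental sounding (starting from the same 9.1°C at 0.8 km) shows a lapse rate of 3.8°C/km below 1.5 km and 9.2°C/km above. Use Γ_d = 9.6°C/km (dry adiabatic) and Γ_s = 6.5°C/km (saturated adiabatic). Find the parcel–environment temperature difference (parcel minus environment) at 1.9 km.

-2.67°C (parcel cooler than environment)

Parcel:
  800–1400 m, dry: Δz = 0.6 km ⇒ ΔT = -5.76°C; T = 3.34°C
  1400–1900 m, saturated: Δz = 0.5 km ⇒ ΔT = -3.25°C; T = 0.09°C
Environment:
  800–1500 m, environment, lower layer: Δz = 0.7 km ⇒ ΔT = -2.66°C; T = 6.44°C
  1500–1900 m, environment, upper layer: Δz = 0.4 km ⇒ ΔT = -3.68°C; T = 2.76°C
T_parcel − T_env = 0.09 − 2.76 = -2.67°C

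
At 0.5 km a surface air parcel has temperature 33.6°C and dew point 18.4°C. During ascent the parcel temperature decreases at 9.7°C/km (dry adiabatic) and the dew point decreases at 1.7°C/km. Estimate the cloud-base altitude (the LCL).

T and T_d converge at 9.7 − 1.7 = 8°C per km
Height above start = (33.6 − 18.4) / 8 = 1.9 km
LCL altitude = 500 m + 1900 m = 2400 m

2.4 km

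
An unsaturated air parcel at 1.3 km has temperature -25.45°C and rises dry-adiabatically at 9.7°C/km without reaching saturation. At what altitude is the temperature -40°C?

Height above start = (-25.45 − (-40)) / 9.7 = 1.5 km
Altitude = 1300 m + 1500 m = 2800 m

2.8 km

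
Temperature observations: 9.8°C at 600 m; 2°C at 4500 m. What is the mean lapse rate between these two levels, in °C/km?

2°C/km

Γ = −ΔT/Δz = (9.8 − 2) / (4500 − 600) m
  = 7.8°C / 3.9 km = 2°C/km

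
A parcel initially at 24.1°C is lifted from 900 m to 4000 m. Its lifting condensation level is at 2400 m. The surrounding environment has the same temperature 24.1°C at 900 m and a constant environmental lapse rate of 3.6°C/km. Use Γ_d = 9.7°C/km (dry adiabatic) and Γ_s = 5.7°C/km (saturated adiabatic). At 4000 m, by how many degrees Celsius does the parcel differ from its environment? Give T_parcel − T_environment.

Parcel:
  Dry to 2400 m: -9.7 × 1.5 km = -14.55°C, so T = 9.55°C.
  Saturated to 4000 m: -5.7 × 1.6 km = -9.12°C, so T = 0.43°C.
Environment:
  Environment to 4000 m: -3.6 × 3.1 km = -11.16°C, so T = 12.94°C.
T_parcel − T_env = 0.43 − 12.94 = -12.51°C

-12.51°C (parcel cooler than environment)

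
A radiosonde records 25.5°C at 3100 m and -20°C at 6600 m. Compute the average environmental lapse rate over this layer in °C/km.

Γ = −ΔT/Δz = (25.5 − (-20)) / (6600 − 3100) m
  = 45.5°C / 3.5 km = 13°C/km

13°C/km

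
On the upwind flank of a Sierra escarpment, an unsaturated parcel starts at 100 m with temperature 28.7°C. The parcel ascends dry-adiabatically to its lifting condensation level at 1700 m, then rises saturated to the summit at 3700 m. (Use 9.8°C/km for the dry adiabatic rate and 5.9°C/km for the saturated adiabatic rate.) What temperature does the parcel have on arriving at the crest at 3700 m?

1.22°C

100 → 1700 m (dry, 9.8°C/km): ΔT = -9.8 × 1.6 = -15.68°C → T = 13.02°C
1700 → 3700 m (saturated, 5.9°C/km): ΔT = -5.9 × 2 = -11.8°C → T = 1.22°C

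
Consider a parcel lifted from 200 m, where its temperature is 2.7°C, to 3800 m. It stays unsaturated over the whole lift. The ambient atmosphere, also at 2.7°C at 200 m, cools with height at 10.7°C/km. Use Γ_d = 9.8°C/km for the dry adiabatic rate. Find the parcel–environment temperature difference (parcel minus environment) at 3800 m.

+3.24°C (parcel warmer than environment)

Parcel:
  Dry to 3800 m: -9.8 × 3.6 km = -35.28°C, so T = -32.58°C.
Environment:
  Environment to 3800 m: -10.7 × 3.6 km = -38.52°C, so T = -35.82°C.
T_parcel − T_env = -32.58 − (-35.82) = +3.24°C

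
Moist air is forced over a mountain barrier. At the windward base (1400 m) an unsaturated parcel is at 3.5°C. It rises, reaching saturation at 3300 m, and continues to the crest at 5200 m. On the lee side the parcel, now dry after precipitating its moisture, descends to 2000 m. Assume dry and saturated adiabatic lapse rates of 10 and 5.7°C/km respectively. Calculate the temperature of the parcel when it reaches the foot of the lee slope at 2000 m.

5.67°C

1400–3300 m, dry: Δz = 1.9 km ⇒ ΔT = -19°C; T = -15.5°C
3300–5200 m, saturated: Δz = 1.9 km ⇒ ΔT = -10.83°C; T = -26.33°C
5200–2000 m, dry descent: Δz = 3.2 km ⇒ ΔT = +32°C; T = 5.67°C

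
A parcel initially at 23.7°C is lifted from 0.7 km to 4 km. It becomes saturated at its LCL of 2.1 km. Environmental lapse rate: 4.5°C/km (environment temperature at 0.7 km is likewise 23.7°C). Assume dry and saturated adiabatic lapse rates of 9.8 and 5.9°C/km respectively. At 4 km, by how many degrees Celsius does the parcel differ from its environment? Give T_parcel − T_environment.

-10.08°C (parcel cooler than environment)

Parcel:
  From 700 m to 2100 m (dry): cools by 9.8 × 1.4 = 13.72°C, giving 9.98°C.
  From 2100 m to 4000 m (saturated): cools by 5.9 × 1.9 = 11.21°C, giving -1.23°C.
Environment:
  From 700 m to 4000 m (environment): cools by 4.5 × 3.3 = 14.85°C, giving 8.85°C.
T_parcel − T_env = -1.23 − 8.85 = -10.08°C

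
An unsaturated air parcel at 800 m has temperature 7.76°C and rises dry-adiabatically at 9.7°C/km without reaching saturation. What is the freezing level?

Height above start = (7.76 − 0) / 9.7 = 0.8 km
Altitude = 800 m + 800 m = 1600 m

1600 m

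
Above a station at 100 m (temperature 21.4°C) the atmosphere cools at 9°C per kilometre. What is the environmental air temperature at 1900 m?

5.2°C

Environmental to 1900 m: -9 × 1.8 km = -16.2°C, so T = 5.2°C.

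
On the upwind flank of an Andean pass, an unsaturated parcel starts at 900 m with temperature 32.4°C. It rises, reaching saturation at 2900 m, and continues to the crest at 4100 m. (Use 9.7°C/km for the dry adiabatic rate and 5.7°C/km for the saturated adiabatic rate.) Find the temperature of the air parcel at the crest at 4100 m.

900–2900 m, dry: Δz = 2 km ⇒ ΔT = -19.4°C; T = 13°C
2900–4100 m, saturated: Δz = 1.2 km ⇒ ΔT = -6.84°C; T = 6.16°C

6.16°C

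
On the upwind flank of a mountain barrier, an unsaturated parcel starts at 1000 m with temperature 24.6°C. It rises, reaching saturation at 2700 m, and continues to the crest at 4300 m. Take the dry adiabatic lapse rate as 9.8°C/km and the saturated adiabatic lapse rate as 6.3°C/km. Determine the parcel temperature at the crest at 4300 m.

-2.14°C

From 1000 m to 2700 m (dry): cools by 9.8 × 1.7 = 16.66°C, giving 7.94°C.
From 2700 m to 4300 m (saturated): cools by 6.3 × 1.6 = 10.08°C, giving -2.14°C.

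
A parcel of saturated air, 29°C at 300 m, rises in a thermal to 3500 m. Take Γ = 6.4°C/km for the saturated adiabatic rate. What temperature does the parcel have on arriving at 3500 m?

8.52°C

300–3500 m, saturated adiabatic: Δz = 3.2 km ⇒ ΔT = -20.48°C; T = 8.52°C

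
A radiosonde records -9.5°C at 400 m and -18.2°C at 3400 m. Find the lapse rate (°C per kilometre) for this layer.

2.9°C/km

Γ = −ΔT/Δz = (-9.5 − (-18.2)) / (3400 − 400) m
  = 8.7°C / 3 km = 2.9°C/km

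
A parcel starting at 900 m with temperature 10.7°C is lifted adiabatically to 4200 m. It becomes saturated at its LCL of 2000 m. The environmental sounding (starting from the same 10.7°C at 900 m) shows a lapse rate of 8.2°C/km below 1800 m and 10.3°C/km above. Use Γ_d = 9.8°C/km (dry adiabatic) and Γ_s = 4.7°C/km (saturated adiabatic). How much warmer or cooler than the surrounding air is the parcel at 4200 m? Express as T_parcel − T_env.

+10.98°C (parcel warmer than environment)

Parcel:
  Dry to 2000 m: -9.8 × 1.1 km = -10.78°C, so T = -0.08°C.
  Saturated to 4200 m: -4.7 × 2.2 km = -10.34°C, so T = -10.42°C.
Environment:
  Environment, lower layer to 1800 m: -8.2 × 0.9 km = -7.38°C, so T = 3.32°C.
  Environment, upper layer to 4200 m: -10.3 × 2.4 km = -24.72°C, so T = -21.4°C.
T_parcel − T_env = -10.42 − (-21.4) = +10.98°C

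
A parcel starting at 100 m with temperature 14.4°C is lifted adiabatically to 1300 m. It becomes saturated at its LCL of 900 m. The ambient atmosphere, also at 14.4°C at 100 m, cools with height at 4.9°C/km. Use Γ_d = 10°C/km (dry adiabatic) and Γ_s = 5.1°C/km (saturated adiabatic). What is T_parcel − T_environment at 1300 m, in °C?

Parcel:
  From 100 m to 900 m (dry): cools by 10 × 0.8 = 8°C, giving 6.4°C.
  From 900 m to 1300 m (saturated): cools by 5.1 × 0.4 = 2.04°C, giving 4.36°C.
Environment:
  From 100 m to 1300 m (environment): cools by 4.9 × 1.2 = 5.88°C, giving 8.52°C.
T_parcel − T_env = 4.36 − 8.52 = -4.16°C

-4.16°C (parcel cooler than environment)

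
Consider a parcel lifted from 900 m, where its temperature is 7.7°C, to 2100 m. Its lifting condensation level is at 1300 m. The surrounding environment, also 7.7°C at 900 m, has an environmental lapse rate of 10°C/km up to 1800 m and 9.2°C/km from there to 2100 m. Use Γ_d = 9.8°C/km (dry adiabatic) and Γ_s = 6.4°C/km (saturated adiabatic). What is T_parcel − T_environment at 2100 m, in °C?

+2.72°C (parcel warmer than environment)

Parcel:
  900 → 1300 m (dry, 9.8°C/km): ΔT = -9.8 × 0.4 = -3.92°C → T = 3.78°C
  1300 → 2100 m (saturated, 6.4°C/km): ΔT = -6.4 × 0.8 = -5.12°C → T = -1.34°C
Environment:
  900 → 1800 m (environment, lower layer, 10°C/km): ΔT = -10 × 0.9 = -9°C → T = -1.3°C
  1800 → 2100 m (environment, upper layer, 9.2°C/km): ΔT = -9.2 × 0.3 = -2.76°C → T = -4.06°C
T_parcel − T_env = -1.34 − (-4.06) = +2.72°C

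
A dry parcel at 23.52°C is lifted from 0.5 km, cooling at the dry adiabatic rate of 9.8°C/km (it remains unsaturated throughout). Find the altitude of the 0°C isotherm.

2.9 km

Height above start = (23.52 − 0) / 9.8 = 2.4 km
Altitude = 500 m + 2400 m = 2900 m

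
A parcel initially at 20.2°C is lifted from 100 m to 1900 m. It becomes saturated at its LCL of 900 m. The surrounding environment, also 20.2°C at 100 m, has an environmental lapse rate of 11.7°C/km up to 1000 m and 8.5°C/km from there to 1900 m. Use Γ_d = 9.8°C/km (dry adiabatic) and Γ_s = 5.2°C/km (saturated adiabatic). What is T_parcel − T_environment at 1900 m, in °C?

Parcel:
  From 100 m to 900 m (dry): cools by 9.8 × 0.8 = 7.84°C, giving 12.36°C.
  From 900 m to 1900 m (saturated): cools by 5.2 × 1 = 5.2°C, giving 7.16°C.
Environment:
  From 100 m to 1000 m (environment, lower layer): cools by 11.7 × 0.9 = 10.53°C, giving 9.67°C.
  From 1000 m to 1900 m (environment, upper layer): cools by 8.5 × 0.9 = 7.65°C, giving 2.02°C.
T_parcel − T_env = 7.16 − 2.02 = +5.14°C

+5.14°C (parcel warmer than environment)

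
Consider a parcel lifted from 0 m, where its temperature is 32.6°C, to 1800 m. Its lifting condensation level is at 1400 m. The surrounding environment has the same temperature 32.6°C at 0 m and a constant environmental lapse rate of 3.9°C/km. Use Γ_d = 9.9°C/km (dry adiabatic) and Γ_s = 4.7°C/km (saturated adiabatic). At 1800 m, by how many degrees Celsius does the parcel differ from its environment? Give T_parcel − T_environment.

Parcel:
  From 0 m to 1400 m (dry): cools by 9.9 × 1.4 = 13.86°C, giving 18.74°C.
  From 1400 m to 1800 m (saturated): cools by 4.7 × 0.4 = 1.88°C, giving 16.86°C.
Environment:
  From 0 m to 1800 m (environment): cools by 3.9 × 1.8 = 7.02°C, giving 25.58°C.
T_parcel − T_env = 16.86 − 25.58 = -8.72°C

-8.72°C (parcel cooler than environment)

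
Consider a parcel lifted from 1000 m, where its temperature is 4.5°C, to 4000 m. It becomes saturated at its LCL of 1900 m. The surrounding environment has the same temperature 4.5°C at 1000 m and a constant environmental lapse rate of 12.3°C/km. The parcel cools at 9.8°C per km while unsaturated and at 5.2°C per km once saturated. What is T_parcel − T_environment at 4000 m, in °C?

+17.16°C (parcel warmer than environment)

Parcel:
  1000–1900 m, dry: Δz = 0.9 km ⇒ ΔT = -8.82°C; T = -4.32°C
  1900–4000 m, saturated: Δz = 2.1 km ⇒ ΔT = -10.92°C; T = -15.24°C
Environment:
  1000–4000 m, environment: Δz = 3 km ⇒ ΔT = -36.9°C; T = -32.4°C
T_parcel − T_env = -15.24 − (-32.4) = +17.16°C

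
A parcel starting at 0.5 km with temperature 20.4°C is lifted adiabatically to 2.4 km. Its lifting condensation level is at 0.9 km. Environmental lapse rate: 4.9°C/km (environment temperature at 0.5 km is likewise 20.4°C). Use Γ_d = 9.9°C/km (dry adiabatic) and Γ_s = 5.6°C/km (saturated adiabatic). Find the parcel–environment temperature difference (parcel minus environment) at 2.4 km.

Parcel:
  Dry to 900 m: -9.9 × 0.4 km = -3.96°C, so T = 16.44°C.
  Saturated to 2400 m: -5.6 × 1.5 km = -8.4°C, so T = 8.04°C.
Environment:
  Environment to 2400 m: -4.9 × 1.9 km = -9.31°C, so T = 11.09°C.
T_parcel − T_env = 8.04 − 11.09 = -3.05°C

-3.05°C (parcel cooler than environment)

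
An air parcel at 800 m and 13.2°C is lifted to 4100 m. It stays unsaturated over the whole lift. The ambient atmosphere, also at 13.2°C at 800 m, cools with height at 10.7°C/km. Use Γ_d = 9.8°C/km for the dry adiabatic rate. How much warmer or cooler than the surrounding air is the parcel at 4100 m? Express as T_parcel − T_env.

+2.97°C (parcel warmer than environment)

Parcel:
  800 → 4100 m (dry, 9.8°C/km): ΔT = -9.8 × 3.3 = -32.34°C → T = -19.14°C
Environment:
  800 → 4100 m (environment, 10.7°C/km): ΔT = -10.7 × 3.3 = -35.31°C → T = -22.11°C
T_parcel − T_env = -19.14 − (-22.11) = +2.97°C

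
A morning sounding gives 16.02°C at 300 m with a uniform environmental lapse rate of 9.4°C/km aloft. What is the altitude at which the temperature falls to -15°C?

Height above start = (16.02 − (-15)) / 9.4 = 3.3 km
Altitude = 300 m + 3300 m = 3600 m

3600 m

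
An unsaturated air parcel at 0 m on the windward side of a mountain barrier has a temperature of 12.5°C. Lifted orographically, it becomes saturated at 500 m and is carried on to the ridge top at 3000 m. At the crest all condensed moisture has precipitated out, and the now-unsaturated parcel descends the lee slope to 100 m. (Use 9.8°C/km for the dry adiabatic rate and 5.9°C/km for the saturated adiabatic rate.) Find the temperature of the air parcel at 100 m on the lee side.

21.27°C

0–500 m, dry: Δz = 0.5 km ⇒ ΔT = -4.9°C; T = 7.6°C
500–3000 m, saturated: Δz = 2.5 km ⇒ ΔT = -14.75°C; T = -7.15°C
3000–100 m, dry descent: Δz = 2.9 km ⇒ ΔT = +28.42°C; T = 21.27°C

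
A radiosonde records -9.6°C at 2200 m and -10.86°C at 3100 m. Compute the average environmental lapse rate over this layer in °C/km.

1.4°C/km

Γ = −ΔT/Δz = (-9.6 − (-10.86)) / (3100 − 2200) m
  = 1.26°C / 0.9 km = 1.4°C/km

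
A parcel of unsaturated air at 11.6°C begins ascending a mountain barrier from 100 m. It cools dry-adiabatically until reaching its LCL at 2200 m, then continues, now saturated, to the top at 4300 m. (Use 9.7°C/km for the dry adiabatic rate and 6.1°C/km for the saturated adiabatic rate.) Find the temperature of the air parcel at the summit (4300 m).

-21.58°C

100 → 2200 m (dry, 9.7°C/km): ΔT = -9.7 × 2.1 = -20.37°C → T = -8.77°C
2200 → 4300 m (saturated, 6.1°C/km): ΔT = -6.1 × 2.1 = -12.81°C → T = -21.58°C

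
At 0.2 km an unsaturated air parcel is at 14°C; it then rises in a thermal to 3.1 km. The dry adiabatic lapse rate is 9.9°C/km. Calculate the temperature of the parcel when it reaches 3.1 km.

-14.71°C

From 200 m to 3100 m (dry adiabatic): cools by 9.9 × 2.9 = 28.71°C, giving -14.71°C.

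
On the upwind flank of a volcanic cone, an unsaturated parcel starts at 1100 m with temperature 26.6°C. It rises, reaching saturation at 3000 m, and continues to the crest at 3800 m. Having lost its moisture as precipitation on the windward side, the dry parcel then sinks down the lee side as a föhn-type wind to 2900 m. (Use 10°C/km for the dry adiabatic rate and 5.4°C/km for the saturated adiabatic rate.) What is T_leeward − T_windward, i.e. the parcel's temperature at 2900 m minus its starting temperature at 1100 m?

1100 → 3000 m (dry, 10°C/km): ΔT = -10 × 1.9 = -19°C → T = 7.6°C
3000 → 3800 m (saturated, 5.4°C/km): ΔT = -5.4 × 0.8 = -4.32°C → T = 3.28°C
3800 → 2900 m (dry descent, 10°C/km): ΔT = +10 × 0.9 = +9°C → T = 12.28°C
Net change vs windward start: 12.28 − 26.6 = -14.32°C

-14.32°C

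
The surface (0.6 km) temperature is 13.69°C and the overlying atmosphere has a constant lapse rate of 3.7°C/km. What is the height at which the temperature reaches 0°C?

4.3 km

Height above start = (13.69 − 0) / 3.7 = 3.7 km
Altitude = 600 m + 3700 m = 4300 m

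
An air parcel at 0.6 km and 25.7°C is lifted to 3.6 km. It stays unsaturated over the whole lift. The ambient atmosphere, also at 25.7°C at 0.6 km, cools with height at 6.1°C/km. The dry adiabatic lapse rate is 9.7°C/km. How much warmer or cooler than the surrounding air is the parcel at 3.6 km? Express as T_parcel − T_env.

-10.8°C (parcel cooler than environment)

Parcel:
  600 → 3600 m (dry, 9.7°C/km): ΔT = -9.7 × 3 = -29.1°C → T = -3.4°C
Environment:
  600 → 3600 m (environment, 6.1°C/km): ΔT = -6.1 × 3 = -18.3°C → T = 7.4°C
T_parcel − T_env = -3.4 − 7.4 = -10.8°C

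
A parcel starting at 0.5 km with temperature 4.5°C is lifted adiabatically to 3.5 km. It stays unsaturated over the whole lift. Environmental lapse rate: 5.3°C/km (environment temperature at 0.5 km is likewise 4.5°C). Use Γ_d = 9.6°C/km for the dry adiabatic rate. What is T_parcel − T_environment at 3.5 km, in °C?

Parcel:
  Dry to 3500 m: -9.6 × 3 km = -28.8°C, so T = -24.3°C.
Environment:
  Environment to 3500 m: -5.3 × 3 km = -15.9°C, so T = -11.4°C.
T_parcel − T_env = -24.3 − (-11.4) = -12.9°C

-12.9°C (parcel cooler than environment)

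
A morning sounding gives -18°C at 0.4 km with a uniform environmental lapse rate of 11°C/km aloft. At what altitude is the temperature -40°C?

2.4 km

Height above start = (-18 − (-40)) / 11 = 2 km
Altitude = 400 m + 2000 m = 2400 m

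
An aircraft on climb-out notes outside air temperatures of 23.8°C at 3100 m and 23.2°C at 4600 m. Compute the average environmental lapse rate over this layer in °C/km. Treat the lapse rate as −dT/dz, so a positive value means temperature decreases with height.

0.4°C/km

Γ = −ΔT/Δz = (23.8 − 23.2) / (4600 − 3100) m
  = 0.6°C / 1.5 km = 0.4°C/km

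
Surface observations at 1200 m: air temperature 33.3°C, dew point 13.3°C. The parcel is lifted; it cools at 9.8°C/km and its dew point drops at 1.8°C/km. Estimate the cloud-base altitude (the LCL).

3700 m

T and T_d converge at 9.8 − 1.8 = 8°C per km
Height above start = (33.3 − 13.3) / 8 = 2.5 km
LCL altitude = 1200 m + 2500 m = 3700 m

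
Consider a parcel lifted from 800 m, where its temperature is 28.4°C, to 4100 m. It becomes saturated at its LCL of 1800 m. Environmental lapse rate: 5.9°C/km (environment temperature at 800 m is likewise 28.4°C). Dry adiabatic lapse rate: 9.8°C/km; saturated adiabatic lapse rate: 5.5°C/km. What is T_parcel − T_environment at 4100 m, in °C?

Parcel:
  Dry to 1800 m: -9.8 × 1 km = -9.8°C, so T = 18.6°C.
  Saturated to 4100 m: -5.5 × 2.3 km = -12.65°C, so T = 5.95°C.
Environment:
  Environment to 4100 m: -5.9 × 3.3 km = -19.47°C, so T = 8.93°C.
T_parcel − T_env = 5.95 − 8.93 = -2.98°C

-2.98°C (parcel cooler than environment)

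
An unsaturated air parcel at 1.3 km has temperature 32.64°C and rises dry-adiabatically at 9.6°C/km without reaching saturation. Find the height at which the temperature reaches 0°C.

Height above start = (32.64 − 0) / 9.6 = 3.4 km
Altitude = 1300 m + 3400 m = 4700 m

4.7 km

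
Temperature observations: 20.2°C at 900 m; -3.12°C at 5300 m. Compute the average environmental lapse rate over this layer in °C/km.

5.3°C/km

Γ = −ΔT/Δz = (20.2 − (-3.12)) / (5300 − 900) m
  = 23.32°C / 4.4 km = 5.3°C/km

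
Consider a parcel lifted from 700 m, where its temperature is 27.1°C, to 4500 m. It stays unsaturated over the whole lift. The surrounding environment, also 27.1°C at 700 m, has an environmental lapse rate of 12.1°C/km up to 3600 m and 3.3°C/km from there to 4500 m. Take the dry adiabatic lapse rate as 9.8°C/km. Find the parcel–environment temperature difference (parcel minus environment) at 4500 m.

+0.82°C (parcel warmer than environment)

Parcel:
  700–4500 m, dry: Δz = 3.8 km ⇒ ΔT = -37.24°C; T = -10.14°C
Environment:
  700–3600 m, environment, lower layer: Δz = 2.9 km ⇒ ΔT = -35.09°C; T = -7.99°C
  3600–4500 m, environment, upper layer: Δz = 0.9 km ⇒ ΔT = -2.97°C; T = -10.96°C
T_parcel − T_env = -10.14 − (-10.96) = +0.82°C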